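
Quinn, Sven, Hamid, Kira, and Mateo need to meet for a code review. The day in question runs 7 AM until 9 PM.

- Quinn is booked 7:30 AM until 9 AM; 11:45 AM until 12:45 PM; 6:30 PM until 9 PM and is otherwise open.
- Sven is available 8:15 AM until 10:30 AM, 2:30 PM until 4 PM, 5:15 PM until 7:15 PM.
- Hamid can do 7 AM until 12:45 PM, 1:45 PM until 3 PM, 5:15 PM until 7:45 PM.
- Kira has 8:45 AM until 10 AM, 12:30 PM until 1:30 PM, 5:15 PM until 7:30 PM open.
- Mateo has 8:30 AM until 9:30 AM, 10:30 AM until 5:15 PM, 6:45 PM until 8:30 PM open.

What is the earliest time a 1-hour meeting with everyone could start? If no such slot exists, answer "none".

Quinn free: 07:00-07:30, 09:00-11:45, 12:45-18:30 (invert busy blocks within the working day).
Sven free: 08:15-10:30, 14:30-16:00, 17:15-19:15.
Hamid free: 07:00-12:45, 13:45-15:00, 17:15-19:45.
Kira free: 08:45-10:00, 12:30-13:30, 17:15-19:30.
Mateo free: 08:30-09:30, 10:30-17:15, 18:45-20:30.
Quinn ∩ Sven: 09:00-10:30, 14:30-16:00, 17:15-18:30.
Quinn ∩ Sven ∩ Hamid: 09:00-10:30, 14:30-15:00, 17:15-18:30.
Quinn ∩ Sven ∩ Hamid ∩ Kira: 09:00-10:00, 17:15-18:30.
Quinn ∩ Sven ∩ Hamid ∩ Kira ∩ Mateo: 09:00-09:30.
No common window is at least 60 minutes long.

none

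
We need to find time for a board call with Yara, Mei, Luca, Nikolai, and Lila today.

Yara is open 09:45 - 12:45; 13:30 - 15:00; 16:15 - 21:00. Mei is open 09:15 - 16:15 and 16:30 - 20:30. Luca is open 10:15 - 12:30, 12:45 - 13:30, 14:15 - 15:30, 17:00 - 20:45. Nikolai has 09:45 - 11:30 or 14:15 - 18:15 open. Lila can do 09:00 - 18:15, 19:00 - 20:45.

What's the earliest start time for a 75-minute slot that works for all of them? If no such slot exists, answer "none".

Yara ∩ Mei: 09:45-12:45, 13:30-15:00, 16:30-20:30.
Yara ∩ Mei ∩ Luca: 10:15-12:30, 14:15-15:00, 17:00-20:30.
Yara ∩ Mei ∩ Luca ∩ Nikolai: 10:15-11:30, 14:15-15:00, 17:00-18:15.
Yara ∩ Mei ∩ Luca ∩ Nikolai ∩ Lila: 10:15-11:30, 14:15-15:00, 17:00-18:15.
The first common window of at least 75 minutes is 10:15-11:30, so the earliest start is 10:15.

10:15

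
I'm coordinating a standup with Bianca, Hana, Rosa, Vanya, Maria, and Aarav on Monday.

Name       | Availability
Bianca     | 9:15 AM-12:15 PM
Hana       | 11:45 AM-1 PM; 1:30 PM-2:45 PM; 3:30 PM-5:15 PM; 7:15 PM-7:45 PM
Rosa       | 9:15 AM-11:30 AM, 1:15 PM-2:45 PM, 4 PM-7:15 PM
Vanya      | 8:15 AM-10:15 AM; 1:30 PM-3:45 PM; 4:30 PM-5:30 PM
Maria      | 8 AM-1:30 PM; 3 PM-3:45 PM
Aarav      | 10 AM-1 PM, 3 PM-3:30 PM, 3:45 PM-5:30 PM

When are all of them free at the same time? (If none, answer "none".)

Bianca ∩ Hana: 11:45-12:15.
Bianca ∩ Hana ∩ Rosa: ∅.
Bianca ∩ Hana ∩ Rosa ∩ Vanya: ∅.
Bianca ∩ Hana ∩ Rosa ∩ Vanya ∩ Maria: ∅.
Bianca ∩ Hana ∩ Rosa ∩ Vanya ∩ Maria ∩ Aarav: ∅.
There is no time when everyone is free.

none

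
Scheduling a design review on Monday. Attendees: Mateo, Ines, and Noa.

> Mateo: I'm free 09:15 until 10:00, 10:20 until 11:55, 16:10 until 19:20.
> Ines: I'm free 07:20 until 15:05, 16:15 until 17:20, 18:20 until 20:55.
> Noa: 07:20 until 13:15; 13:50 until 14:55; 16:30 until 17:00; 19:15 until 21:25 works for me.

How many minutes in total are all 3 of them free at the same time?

175

Mateo ∩ Ines: 09:15-10:00, 10:20-11:55, 16:15-17:20, 18:20-19:20.
Mateo ∩ Ines ∩ Noa: 09:15-10:00, 10:20-11:55, 16:30-17:00, 19:15-19:20.
Summing the common windows: 45 + 95 + 30 + 5 = 175 minutes.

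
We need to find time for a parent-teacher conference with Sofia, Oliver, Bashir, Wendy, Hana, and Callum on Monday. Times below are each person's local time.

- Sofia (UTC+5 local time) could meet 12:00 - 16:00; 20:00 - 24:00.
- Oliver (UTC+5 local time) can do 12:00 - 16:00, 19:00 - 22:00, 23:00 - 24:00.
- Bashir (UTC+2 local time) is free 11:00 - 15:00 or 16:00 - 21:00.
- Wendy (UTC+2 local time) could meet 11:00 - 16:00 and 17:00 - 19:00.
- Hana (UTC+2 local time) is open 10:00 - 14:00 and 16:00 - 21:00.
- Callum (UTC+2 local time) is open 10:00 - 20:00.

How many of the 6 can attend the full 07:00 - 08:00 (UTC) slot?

Sofia in UTC: 07:00-11:00, 15:00-19:00 (subtract 5h to convert from UTC+5).
Oliver in UTC: 07:00-11:00, 14:00-17:00, 18:00-19:00 (subtract 5h to convert from UTC+5).
Bashir in UTC: 09:00-13:00, 14:00-19:00 (subtract 2h to convert from UTC+2).
Wendy in UTC: 09:00-14:00, 15:00-17:00 (subtract 2h to convert from UTC+2).
Hana in UTC: 08:00-12:00, 14:00-19:00 (subtract 2h to convert from UTC+2).
Callum in UTC: 08:00-18:00 (subtract 2h to convert from UTC+2).
Sofia and Oliver can make the full 07:00-08:00 slot — that's 2.

2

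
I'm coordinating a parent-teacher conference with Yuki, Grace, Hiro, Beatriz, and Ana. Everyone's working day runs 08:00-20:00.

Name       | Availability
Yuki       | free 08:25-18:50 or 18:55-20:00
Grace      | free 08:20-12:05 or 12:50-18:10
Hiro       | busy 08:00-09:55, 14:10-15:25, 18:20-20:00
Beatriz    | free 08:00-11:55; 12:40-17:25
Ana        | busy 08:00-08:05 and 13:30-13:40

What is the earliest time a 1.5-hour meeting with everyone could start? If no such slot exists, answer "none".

Yuki free: 08:25-18:50, 18:55-20:00.
Grace free: 08:20-12:05, 12:50-18:10.
Hiro free: 09:55-14:10, 15:25-18:20 (invert busy blocks within the working day).
Beatriz free: 08:00-11:55, 12:40-17:25.
Ana free: 08:05-13:30, 13:40-20:00 (invert busy blocks within the working day).
Yuki ∩ Grace: 08:25-12:05, 12:50-18:10.
Yuki ∩ Grace ∩ Hiro: 09:55-12:05, 12:50-14:10, 15:25-18:10.
Yuki ∩ Grace ∩ Hiro ∩ Beatriz: 09:55-11:55, 12:50-14:10, 15:25-17:25.
Yuki ∩ Grace ∩ Hiro ∩ Beatriz ∩ Ana: 09:55-11:55, 12:50-13:30, 13:40-14:10, 15:25-17:25.
The first common window of at least 90 minutes is 09:55-11:55, so the earliest start is 09:55.

09:55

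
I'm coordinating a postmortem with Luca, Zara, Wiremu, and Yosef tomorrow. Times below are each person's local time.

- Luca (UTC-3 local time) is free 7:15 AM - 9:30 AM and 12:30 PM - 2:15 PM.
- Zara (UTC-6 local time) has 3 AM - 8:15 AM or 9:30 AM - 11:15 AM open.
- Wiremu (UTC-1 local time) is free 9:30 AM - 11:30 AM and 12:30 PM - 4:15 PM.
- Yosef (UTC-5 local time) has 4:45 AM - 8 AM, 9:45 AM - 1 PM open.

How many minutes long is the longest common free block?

120

Luca in UTC: 10:15-12:30, 15:30-17:15 (add 3h to convert from UTC-3).
Zara in UTC: 09:00-14:15, 15:30-17:15 (add 6h to convert from UTC-6).
Wiremu in UTC: 10:30-12:30, 13:30-17:15 (add 1h to convert from UTC-1).
Yosef in UTC: 09:45-13:00, 14:45-18:00 (add 5h to convert from UTC-5).
Luca ∩ Zara: 10:15-12:30, 15:30-17:15.
Luca ∩ Zara ∩ Wiremu: 10:30-12:30, 15:30-17:15.
Luca ∩ Zara ∩ Wiremu ∩ Yosef: 10:30-12:30, 15:30-17:15.
So the common availability across everyone is 10:30-12:30, 15:30-17:15.
The longest is 10:30-12:30 at 120 minutes.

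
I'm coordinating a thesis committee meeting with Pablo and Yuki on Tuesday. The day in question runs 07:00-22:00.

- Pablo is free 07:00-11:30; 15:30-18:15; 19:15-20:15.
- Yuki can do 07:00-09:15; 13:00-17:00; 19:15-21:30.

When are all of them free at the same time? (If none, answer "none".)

Pablo ∩ Yuki: 07:00-09:15, 15:30-17:00, 19:15-20:15.

07:00-09:15, 15:30-17:00, 19:15-20:15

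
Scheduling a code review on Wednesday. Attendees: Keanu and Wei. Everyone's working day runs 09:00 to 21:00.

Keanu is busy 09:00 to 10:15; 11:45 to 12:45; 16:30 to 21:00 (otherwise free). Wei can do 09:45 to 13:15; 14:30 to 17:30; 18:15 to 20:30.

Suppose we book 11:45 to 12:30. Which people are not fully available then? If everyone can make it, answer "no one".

Keanu

Keanu free: 10:15-11:45, 12:45-16:30 (invert busy blocks within the working day).
Wei free: 09:45-13:15, 14:30-17:30, 18:15-20:30.
Keanu: not fully free for 11:45-12:30. Wei: free for 11:45-12:30.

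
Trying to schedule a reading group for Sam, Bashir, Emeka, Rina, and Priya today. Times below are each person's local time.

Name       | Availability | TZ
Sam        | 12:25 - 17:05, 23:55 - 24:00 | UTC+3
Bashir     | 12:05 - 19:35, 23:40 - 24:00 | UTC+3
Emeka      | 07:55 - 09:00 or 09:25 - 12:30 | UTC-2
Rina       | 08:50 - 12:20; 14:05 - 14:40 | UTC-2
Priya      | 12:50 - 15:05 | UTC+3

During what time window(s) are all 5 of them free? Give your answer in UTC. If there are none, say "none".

Sam in UTC: 09:25-14:05, 20:55-21:00 (subtract 3h to convert from UTC+3).
Bashir in UTC: 09:05-16:35, 20:40-21:00 (subtract 3h to convert from UTC+3).
Emeka in UTC: 09:55-11:00, 11:25-14:30 (add 2h to convert from UTC-2).
Rina in UTC: 10:50-14:20, 16:05-16:40 (add 2h to convert from UTC-2).
Priya in UTC: 09:50-12:05 (subtract 3h to convert from UTC+3).
Sam ∩ Bashir: 09:25-14:05, 20:55-21:00.
Sam ∩ Bashir ∩ Emeka: 09:55-11:00, 11:25-14:05.
Sam ∩ Bashir ∩ Emeka ∩ Rina: 10:50-11:00, 11:25-14:05.
Sam ∩ Bashir ∩ Emeka ∩ Rina ∩ Priya: 10:50-11:00, 11:25-12:05.

10:50-11:00, 11:25-12:05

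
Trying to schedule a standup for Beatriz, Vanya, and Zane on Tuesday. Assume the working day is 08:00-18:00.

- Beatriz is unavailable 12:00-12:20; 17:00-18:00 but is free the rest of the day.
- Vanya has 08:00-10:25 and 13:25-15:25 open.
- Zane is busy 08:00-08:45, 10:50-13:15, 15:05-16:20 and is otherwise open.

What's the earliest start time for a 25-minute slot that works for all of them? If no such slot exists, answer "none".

Beatriz free: 08:00-12:00, 12:20-17:00 (invert busy blocks within the working day).
Vanya free: 08:00-10:25, 13:25-15:25.
Zane free: 08:45-10:50, 13:15-15:05, 16:20-18:00 (invert busy blocks within the working day).
Beatriz ∩ Vanya: 08:00-10:25, 13:25-15:25.
Beatriz ∩ Vanya ∩ Zane: 08:45-10:25, 13:25-15:05.
So the common availability across everyone is 08:45-10:25, 13:25-15:05.
The first common window of at least 25 minutes is 08:45-10:25, so the earliest start is 08:45.

08:45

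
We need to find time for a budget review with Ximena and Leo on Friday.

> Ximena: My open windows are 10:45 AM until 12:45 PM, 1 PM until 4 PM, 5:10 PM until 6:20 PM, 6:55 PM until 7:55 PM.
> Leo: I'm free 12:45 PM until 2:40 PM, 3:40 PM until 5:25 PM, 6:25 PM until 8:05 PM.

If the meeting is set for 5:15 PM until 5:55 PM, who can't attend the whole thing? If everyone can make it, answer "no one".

Leo

Ximena: free for 17:15-17:55. Leo: not fully free for 17:15-17:55.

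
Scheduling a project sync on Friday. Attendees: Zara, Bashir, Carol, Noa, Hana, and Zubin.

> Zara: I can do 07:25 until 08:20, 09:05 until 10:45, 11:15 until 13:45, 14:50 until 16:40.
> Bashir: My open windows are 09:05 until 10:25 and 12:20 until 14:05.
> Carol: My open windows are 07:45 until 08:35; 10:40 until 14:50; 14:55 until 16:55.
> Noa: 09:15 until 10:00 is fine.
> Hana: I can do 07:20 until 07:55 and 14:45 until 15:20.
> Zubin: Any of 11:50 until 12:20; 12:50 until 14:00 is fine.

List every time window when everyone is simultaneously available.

none

Zara ∩ Bashir: 09:05-10:25, 12:20-13:45.
Zara ∩ Bashir ∩ Carol: 12:20-13:45.
Zara ∩ Bashir ∩ Carol ∩ Noa: ∅.
Zara ∩ Bashir ∩ Carol ∩ Noa ∩ Hana: ∅.
Zara ∩ Bashir ∩ Carol ∩ Noa ∩ Hana ∩ Zubin: ∅.
There is no time when everyone is free.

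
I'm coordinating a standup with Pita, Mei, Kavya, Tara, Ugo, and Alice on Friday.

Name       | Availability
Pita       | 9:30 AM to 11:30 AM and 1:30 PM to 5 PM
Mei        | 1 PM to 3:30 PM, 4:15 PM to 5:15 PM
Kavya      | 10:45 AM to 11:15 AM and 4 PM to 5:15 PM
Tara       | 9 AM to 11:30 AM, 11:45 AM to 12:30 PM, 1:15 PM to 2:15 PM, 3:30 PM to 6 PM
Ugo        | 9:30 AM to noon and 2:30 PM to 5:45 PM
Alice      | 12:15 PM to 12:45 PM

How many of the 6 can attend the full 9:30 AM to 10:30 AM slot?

Pita, Tara, and Ugo can make the full 09:30-10:30 slot — that's 3.

3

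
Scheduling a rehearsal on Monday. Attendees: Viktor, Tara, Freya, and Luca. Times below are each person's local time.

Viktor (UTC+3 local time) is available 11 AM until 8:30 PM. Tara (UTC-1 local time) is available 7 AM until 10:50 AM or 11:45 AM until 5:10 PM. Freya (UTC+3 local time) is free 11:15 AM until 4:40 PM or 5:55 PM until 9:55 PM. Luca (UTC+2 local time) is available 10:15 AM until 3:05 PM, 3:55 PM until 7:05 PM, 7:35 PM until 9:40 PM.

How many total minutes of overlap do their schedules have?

Viktor in UTC: 08:00-17:30 (subtract 3h to convert from UTC+3).
Tara in UTC: 08:00-11:50, 12:45-18:10 (add 1h to convert from UTC-1).
Freya in UTC: 08:15-13:40, 14:55-18:55 (subtract 3h to convert from UTC+3).
Luca in UTC: 08:15-13:05, 13:55-17:05, 17:35-19:40 (subtract 2h to convert from UTC+2).
Viktor ∩ Tara: 08:00-11:50, 12:45-17:30.
Viktor ∩ Tara ∩ Freya: 08:15-11:50, 12:45-13:40, 14:55-17:30.
Viktor ∩ Tara ∩ Freya ∩ Luca: 08:15-11:50, 12:45-13:05, 14:55-17:05.
Summing the common windows: 215 + 20 + 130 = 365 minutes.

365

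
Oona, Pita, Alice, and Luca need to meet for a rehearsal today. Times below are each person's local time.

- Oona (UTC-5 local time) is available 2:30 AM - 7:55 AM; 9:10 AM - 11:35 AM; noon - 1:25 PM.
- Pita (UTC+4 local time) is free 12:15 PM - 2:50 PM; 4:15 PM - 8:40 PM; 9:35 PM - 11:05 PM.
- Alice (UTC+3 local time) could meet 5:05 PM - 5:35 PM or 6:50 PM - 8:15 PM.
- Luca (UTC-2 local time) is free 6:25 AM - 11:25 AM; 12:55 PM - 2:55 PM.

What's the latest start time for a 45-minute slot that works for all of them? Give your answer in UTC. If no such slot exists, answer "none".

Oona in UTC: 07:30-12:55, 14:10-16:35, 17:00-18:25 (add 5h to convert from UTC-5).
Pita in UTC: 08:15-10:50, 12:15-16:40, 17:35-19:05 (subtract 4h to convert from UTC+4).
Alice in UTC: 14:05-14:35, 15:50-17:15 (subtract 3h to convert from UTC+3).
Luca in UTC: 08:25-13:25, 14:55-16:55 (add 2h to convert from UTC-2).
Oona ∩ Pita: 08:15-10:50, 12:15-12:55, 14:10-16:35, 17:35-18:25.
Oona ∩ Pita ∩ Alice: 14:10-14:35, 15:50-16:35.
Oona ∩ Pita ∩ Alice ∩ Luca: 15:50-16:35.
The last common window of at least 45 minutes is 15:50-16:35; a 45-minute meeting can start as late as 15:50 and still end by 16:35.

15:50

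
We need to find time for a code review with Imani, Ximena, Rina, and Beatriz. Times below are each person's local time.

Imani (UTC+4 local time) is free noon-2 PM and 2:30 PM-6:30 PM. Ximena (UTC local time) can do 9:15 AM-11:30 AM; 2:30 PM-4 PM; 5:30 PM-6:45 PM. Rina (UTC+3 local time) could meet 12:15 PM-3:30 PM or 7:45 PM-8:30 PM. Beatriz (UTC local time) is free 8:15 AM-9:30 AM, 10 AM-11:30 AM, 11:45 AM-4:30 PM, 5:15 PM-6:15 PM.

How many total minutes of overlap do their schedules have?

Imani in UTC: 08:00-10:00, 10:30-14:30 (subtract 4h to convert from UTC+4).
Ximena in UTC: 09:15-11:30, 14:30-16:00, 17:30-18:45.
Rina in UTC: 09:15-12:30, 16:45-17:30 (subtract 3h to convert from UTC+3).
Beatriz in UTC: 08:15-09:30, 10:00-11:30, 11:45-16:30, 17:15-18:15.
Imani ∩ Ximena: 09:15-10:00, 10:30-11:30.
Imani ∩ Ximena ∩ Rina: 09:15-10:00, 10:30-11:30.
Imani ∩ Ximena ∩ Rina ∩ Beatriz: 09:15-09:30, 10:30-11:30.
So the common availability across everyone is 09:15-09:30, 10:30-11:30.
Summing the common windows: 15 + 60 = 75 minutes.

75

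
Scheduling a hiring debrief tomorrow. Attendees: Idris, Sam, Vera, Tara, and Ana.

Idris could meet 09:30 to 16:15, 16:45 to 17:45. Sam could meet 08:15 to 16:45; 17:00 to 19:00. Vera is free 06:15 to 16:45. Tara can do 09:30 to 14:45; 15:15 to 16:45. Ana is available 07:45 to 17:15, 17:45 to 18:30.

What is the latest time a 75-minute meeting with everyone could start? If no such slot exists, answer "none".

Idris ∩ Sam: 09:30-16:15, 17:00-17:45.
Idris ∩ Sam ∩ Vera: 09:30-16:15.
Idris ∩ Sam ∩ Vera ∩ Tara: 09:30-14:45, 15:15-16:15.
Idris ∩ Sam ∩ Vera ∩ Tara ∩ Ana: 09:30-14:45, 15:15-16:15.
So the common availability across everyone is 09:30-14:45, 15:15-16:15.
The last common window of at least 75 minutes is 09:30-14:45; a 75-minute meeting can start as late as 13:30 and still end by 14:45.

13:30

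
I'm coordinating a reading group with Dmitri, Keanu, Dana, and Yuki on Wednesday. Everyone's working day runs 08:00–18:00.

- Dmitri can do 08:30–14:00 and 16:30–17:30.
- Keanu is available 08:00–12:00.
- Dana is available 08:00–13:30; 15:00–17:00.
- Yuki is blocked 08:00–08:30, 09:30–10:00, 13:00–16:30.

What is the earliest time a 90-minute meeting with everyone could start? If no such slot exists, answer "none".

10:00

Dmitri free: 08:30-14:00, 16:30-17:30.
Keanu free: 08:00-12:00.
Dana free: 08:00-13:30, 15:00-17:00.
Yuki free: 08:30-09:30, 10:00-13:00, 16:30-18:00 (invert busy blocks within the working day).
Dmitri ∩ Keanu: 08:30-12:00.
Dmitri ∩ Keanu ∩ Dana: 08:30-12:00.
Dmitri ∩ Keanu ∩ Dana ∩ Yuki: 08:30-09:30, 10:00-12:00.
So the common availability across everyone is 08:30-09:30, 10:00-12:00.
The first common window of at least 90 minutes is 10:00-12:00, so the earliest start is 10:00.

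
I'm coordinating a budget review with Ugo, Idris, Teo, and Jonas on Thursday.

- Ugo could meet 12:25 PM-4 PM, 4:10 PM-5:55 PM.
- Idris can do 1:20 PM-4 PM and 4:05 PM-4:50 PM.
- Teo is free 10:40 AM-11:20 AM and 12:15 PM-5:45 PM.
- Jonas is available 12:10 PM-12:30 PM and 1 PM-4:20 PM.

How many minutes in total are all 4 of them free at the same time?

Ugo ∩ Idris: 13:20-16:00, 16:10-16:50.
Ugo ∩ Idris ∩ Teo: 13:20-16:00, 16:10-16:50.
Ugo ∩ Idris ∩ Teo ∩ Jonas: 13:20-16:00, 16:10-16:20.
Those are the intersection windows.
Summing the common windows: 160 + 10 = 170 minutes.

170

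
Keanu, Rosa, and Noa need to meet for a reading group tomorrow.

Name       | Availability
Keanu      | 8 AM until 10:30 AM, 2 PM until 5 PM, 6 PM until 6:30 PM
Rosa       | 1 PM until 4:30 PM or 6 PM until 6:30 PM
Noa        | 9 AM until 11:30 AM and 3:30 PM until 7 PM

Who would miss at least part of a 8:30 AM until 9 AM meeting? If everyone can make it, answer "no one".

Noa, Rosa

Keanu: free for 08:30-09:00. Rosa: not fully free for 08:30-09:00. Noa: not fully free for 08:30-09:00.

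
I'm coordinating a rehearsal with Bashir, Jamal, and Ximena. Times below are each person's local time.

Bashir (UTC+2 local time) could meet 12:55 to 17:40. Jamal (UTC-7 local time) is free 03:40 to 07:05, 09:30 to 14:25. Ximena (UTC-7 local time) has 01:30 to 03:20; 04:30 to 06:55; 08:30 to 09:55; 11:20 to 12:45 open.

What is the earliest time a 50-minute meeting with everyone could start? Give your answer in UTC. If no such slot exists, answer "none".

11:30

Bashir in UTC: 10:55-15:40 (subtract 2h to convert from UTC+2).
Jamal in UTC: 10:40-14:05, 16:30-21:25 (add 7h to convert from UTC-7).
Ximena in UTC: 08:30-10:20, 11:30-13:55, 15:30-16:55, 18:20-19:45 (add 7h to convert from UTC-7).
Bashir ∩ Jamal: 10:55-14:05.
Bashir ∩ Jamal ∩ Ximena: 11:30-13:55.
The first common window of at least 50 minutes is 11:30-13:55, so the earliest start is 11:30.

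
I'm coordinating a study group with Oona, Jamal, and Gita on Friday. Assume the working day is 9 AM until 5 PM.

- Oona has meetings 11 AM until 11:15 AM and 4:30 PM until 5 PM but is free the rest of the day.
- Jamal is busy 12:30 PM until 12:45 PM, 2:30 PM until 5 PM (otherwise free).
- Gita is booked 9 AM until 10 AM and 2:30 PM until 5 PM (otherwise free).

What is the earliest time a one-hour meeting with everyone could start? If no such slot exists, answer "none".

Oona free: 09:00-11:00, 11:15-16:30 (invert busy blocks within the working day).
Jamal free: 09:00-12:30, 12:45-14:30 (invert busy blocks within the working day).
Gita free: 10:00-14:30 (invert busy blocks within the working day).
Oona ∩ Jamal: 09:00-11:00, 11:15-12:30, 12:45-14:30.
Oona ∩ Jamal ∩ Gita: 10:00-11:00, 11:15-12:30, 12:45-14:30.
The first common window of at least 60 minutes is 10:00-11:00, so the earliest start is 10:00.

10:00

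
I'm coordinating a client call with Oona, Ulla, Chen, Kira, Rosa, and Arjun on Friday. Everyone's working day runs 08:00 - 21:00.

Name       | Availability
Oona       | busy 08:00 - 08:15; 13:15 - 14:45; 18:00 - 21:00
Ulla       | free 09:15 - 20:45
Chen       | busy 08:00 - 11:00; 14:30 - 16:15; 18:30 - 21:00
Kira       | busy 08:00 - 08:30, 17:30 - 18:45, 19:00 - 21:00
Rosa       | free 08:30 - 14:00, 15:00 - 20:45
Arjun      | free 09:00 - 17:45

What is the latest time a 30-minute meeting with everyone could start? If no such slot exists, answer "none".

Oona free: 08:15-13:15, 14:45-18:00 (invert busy blocks within the working day).
Ulla free: 09:15-20:45.
Chen free: 11:00-14:30, 16:15-18:30 (invert busy blocks within the working day).
Kira free: 08:30-17:30, 18:45-19:00 (invert busy blocks within the working day).
Rosa free: 08:30-14:00, 15:00-20:45.
Arjun free: 09:00-17:45.
Oona ∩ Ulla: 09:15-13:15, 14:45-18:00.
Oona ∩ Ulla ∩ Chen: 11:00-13:15, 16:15-18:00.
Oona ∩ Ulla ∩ Chen ∩ Kira: 11:00-13:15, 16:15-17:30.
Oona ∩ Ulla ∩ Chen ∩ Kira ∩ Rosa: 11:00-13:15, 16:15-17:30.
Oona ∩ Ulla ∩ Chen ∩ Kira ∩ Rosa ∩ Arjun: 11:00-13:15, 16:15-17:30.
The last common window of at least 30 minutes is 16:15-17:30; a 30-minute meeting can start as late as 17:00 and still end by 17:30.

17:00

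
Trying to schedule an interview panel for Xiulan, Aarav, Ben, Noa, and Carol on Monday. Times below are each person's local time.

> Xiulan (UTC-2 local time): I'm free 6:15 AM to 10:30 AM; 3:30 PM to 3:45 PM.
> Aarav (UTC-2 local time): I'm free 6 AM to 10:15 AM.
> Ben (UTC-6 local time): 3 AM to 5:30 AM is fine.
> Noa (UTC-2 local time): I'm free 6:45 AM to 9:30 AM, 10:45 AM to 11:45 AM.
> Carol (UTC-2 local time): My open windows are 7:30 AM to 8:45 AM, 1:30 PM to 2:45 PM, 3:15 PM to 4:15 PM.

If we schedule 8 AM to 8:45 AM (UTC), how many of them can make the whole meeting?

1

Xiulan in UTC: 08:15-12:30, 17:30-17:45 (add 2h to convert from UTC-2).
Aarav in UTC: 08:00-12:15 (add 2h to convert from UTC-2).
Ben in UTC: 09:00-11:30 (add 6h to convert from UTC-6).
Noa in UTC: 08:45-11:30, 12:45-13:45 (add 2h to convert from UTC-2).
Carol in UTC: 09:30-10:45, 15:30-16:45, 17:15-18:15 (add 2h to convert from UTC-2).
Aarav can make the full 08:00-08:45 slot — that's 1.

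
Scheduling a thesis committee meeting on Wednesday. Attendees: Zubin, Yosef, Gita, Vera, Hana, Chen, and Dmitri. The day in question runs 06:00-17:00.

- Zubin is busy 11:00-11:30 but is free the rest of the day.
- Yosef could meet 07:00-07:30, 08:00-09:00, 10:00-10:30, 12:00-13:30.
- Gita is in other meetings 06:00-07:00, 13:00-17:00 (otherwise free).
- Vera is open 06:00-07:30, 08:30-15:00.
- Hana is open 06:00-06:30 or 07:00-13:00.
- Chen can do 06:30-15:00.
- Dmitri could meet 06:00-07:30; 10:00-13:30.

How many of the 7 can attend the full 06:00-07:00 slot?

3

Zubin free: 06:00-11:00, 11:30-17:00 (invert busy blocks within the working day).
Yosef free: 07:00-07:30, 08:00-09:00, 10:00-10:30, 12:00-13:30.
Gita free: 07:00-13:00 (invert busy blocks within the working day).
Vera free: 06:00-07:30, 08:30-15:00.
Hana free: 06:00-06:30, 07:00-13:00.
Chen free: 06:30-15:00.
Dmitri free: 06:00-07:30, 10:00-13:30.
Zubin, Vera, and Dmitri can make the full 06:00-07:00 slot — that's 3.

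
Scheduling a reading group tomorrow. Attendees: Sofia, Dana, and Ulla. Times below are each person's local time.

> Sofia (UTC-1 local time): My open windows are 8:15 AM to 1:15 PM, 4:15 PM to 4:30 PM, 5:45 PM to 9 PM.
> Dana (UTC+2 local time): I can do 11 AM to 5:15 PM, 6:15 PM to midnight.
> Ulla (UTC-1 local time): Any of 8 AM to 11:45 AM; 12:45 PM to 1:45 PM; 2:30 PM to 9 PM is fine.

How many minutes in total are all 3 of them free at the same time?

450

Sofia in UTC: 09:15-14:15, 17:15-17:30, 18:45-22:00 (add 1h to convert from UTC-1).
Dana in UTC: 09:00-15:15, 16:15-22:00 (subtract 2h to convert from UTC+2).
Ulla in UTC: 09:00-12:45, 13:45-14:45, 15:30-22:00 (add 1h to convert from UTC-1).
Sofia ∩ Dana: 09:15-14:15, 17:15-17:30, 18:45-22:00.
Sofia ∩ Dana ∩ Ulla: 09:15-12:45, 13:45-14:15, 17:15-17:30, 18:45-22:00.
Those are the intersection windows.
Summing the common windows: 210 + 30 + 15 + 195 = 450 minutes.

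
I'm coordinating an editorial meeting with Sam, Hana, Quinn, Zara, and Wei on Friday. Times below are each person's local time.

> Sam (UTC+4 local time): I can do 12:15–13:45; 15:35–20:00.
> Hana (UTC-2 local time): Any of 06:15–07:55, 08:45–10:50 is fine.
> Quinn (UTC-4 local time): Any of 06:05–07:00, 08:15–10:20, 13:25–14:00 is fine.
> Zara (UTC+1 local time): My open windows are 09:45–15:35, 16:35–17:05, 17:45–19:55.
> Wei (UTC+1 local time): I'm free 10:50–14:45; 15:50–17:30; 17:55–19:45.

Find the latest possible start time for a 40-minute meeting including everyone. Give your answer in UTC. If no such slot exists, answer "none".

none

Sam in UTC: 08:15-09:45, 11:35-16:00 (subtract 4h to convert from UTC+4).
Hana in UTC: 08:15-09:55, 10:45-12:50 (add 2h to convert from UTC-2).
Quinn in UTC: 10:05-11:00, 12:15-14:20, 17:25-18:00 (add 4h to convert from UTC-4).
Zara in UTC: 08:45-14:35, 15:35-16:05, 16:45-18:55 (subtract 1h to convert from UTC+1).
Wei in UTC: 09:50-13:45, 14:50-16:30, 16:55-18:45 (subtract 1h to convert from UTC+1).
Sam ∩ Hana: 08:15-09:45, 11:35-12:50.
Sam ∩ Hana ∩ Quinn: 12:15-12:50.
Sam ∩ Hana ∩ Quinn ∩ Zara: 12:15-12:50.
Sam ∩ Hana ∩ Quinn ∩ Zara ∩ Wei: 12:15-12:50.
So the common availability across everyone is 12:15-12:50.
No common window is at least 40 minutes long.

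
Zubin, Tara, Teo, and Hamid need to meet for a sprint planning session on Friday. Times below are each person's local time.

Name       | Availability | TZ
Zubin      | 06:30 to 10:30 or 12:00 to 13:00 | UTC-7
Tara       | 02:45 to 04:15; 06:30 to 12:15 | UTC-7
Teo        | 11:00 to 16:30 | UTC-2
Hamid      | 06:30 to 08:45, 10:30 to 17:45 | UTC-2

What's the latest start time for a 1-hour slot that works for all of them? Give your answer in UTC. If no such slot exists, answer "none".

Zubin in UTC: 13:30-17:30, 19:00-20:00 (add 7h to convert from UTC-7).
Tara in UTC: 09:45-11:15, 13:30-19:15 (add 7h to convert from UTC-7).
Teo in UTC: 13:00-18:30 (add 2h to convert from UTC-2).
Hamid in UTC: 08:30-10:45, 12:30-19:45 (add 2h to convert from UTC-2).
Zubin ∩ Tara: 13:30-17:30, 19:00-19:15.
Zubin ∩ Tara ∩ Teo: 13:30-17:30.
Zubin ∩ Tara ∩ Teo ∩ Hamid: 13:30-17:30.
The last common window of at least 60 minutes is 13:30-17:30; a 60-minute meeting can start as late as 16:30 and still end by 17:30.

16:30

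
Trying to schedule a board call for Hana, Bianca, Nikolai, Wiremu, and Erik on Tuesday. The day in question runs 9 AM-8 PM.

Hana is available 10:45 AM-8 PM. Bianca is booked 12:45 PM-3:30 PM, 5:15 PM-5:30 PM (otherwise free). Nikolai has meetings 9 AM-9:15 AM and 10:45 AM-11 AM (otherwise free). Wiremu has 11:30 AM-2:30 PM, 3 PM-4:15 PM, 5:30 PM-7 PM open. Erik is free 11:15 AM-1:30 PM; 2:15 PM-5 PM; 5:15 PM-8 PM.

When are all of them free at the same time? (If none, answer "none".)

11:30-12:45, 15:30-16:15, 17:30-19:00

Hana free: 10:45-20:00.
Bianca free: 09:00-12:45, 15:30-17:15, 17:30-20:00 (invert busy blocks within the working day).
Nikolai free: 09:15-10:45, 11:00-20:00 (invert busy blocks within the working day).
Wiremu free: 11:30-14:30, 15:00-16:15, 17:30-19:00.
Erik free: 11:15-13:30, 14:15-17:00, 17:15-20:00.
Hana ∩ Bianca: 10:45-12:45, 15:30-17:15, 17:30-20:00.
Hana ∩ Bianca ∩ Nikolai: 11:00-12:45, 15:30-17:15, 17:30-20:00.
Hana ∩ Bianca ∩ Nikolai ∩ Wiremu: 11:30-12:45, 15:30-16:15, 17:30-19:00.
Hana ∩ Bianca ∩ Nikolai ∩ Wiremu ∩ Erik: 11:30-12:45, 15:30-16:15, 17:30-19:00.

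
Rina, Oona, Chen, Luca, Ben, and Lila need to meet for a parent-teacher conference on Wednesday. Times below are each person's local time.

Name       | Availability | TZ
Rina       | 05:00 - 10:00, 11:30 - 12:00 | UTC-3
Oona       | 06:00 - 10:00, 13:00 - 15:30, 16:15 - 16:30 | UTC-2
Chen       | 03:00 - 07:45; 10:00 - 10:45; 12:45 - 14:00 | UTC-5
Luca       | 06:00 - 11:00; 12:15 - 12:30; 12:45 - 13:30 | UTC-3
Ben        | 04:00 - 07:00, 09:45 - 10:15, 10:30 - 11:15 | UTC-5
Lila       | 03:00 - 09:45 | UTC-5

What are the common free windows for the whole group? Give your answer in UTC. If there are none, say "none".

09:00-12:00

Rina in UTC: 08:00-13:00, 14:30-15:00 (add 3h to convert from UTC-3).
Oona in UTC: 08:00-12:00, 15:00-17:30, 18:15-18:30 (add 2h to convert from UTC-2).
Chen in UTC: 08:00-12:45, 15:00-15:45, 17:45-19:00 (add 5h to convert from UTC-5).
Luca in UTC: 09:00-14:00, 15:15-15:30, 15:45-16:30 (add 3h to convert from UTC-3).
Ben in UTC: 09:00-12:00, 14:45-15:15, 15:30-16:15 (add 5h to convert from UTC-5).
Lila in UTC: 08:00-14:45 (add 5h to convert from UTC-5).
Rina ∩ Oona: 08:00-12:00.
Rina ∩ Oona ∩ Chen: 08:00-12:00.
Rina ∩ Oona ∩ Chen ∩ Luca: 09:00-12:00.
Rina ∩ Oona ∩ Chen ∩ Luca ∩ Ben: 09:00-12:00.
Rina ∩ Oona ∩ Chen ∩ Luca ∩ Ben ∩ Lila: 09:00-12:00.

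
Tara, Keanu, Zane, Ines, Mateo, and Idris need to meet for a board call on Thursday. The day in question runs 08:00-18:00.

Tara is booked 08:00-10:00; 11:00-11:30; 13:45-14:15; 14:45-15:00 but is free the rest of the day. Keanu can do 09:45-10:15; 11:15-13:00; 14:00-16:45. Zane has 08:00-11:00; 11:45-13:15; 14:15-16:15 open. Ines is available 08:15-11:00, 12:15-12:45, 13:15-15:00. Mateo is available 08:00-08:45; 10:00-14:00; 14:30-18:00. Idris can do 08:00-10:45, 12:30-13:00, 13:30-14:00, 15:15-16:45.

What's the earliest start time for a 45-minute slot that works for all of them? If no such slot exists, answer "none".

none

Tara free: 10:00-11:00, 11:30-13:45, 14:15-14:45, 15:00-18:00 (invert busy blocks within the working day).
Keanu free: 09:45-10:15, 11:15-13:00, 14:00-16:45.
Zane free: 08:00-11:00, 11:45-13:15, 14:15-16:15.
Ines free: 08:15-11:00, 12:15-12:45, 13:15-15:00.
Mateo free: 08:00-08:45, 10:00-14:00, 14:30-18:00.
Idris free: 08:00-10:45, 12:30-13:00, 13:30-14:00, 15:15-16:45.
Tara ∩ Keanu: 10:00-10:15, 11:30-13:00, 14:15-14:45, 15:00-16:45.
Tara ∩ Keanu ∩ Zane: 10:00-10:15, 11:45-13:00, 14:15-14:45, 15:00-16:15.
Tara ∩ Keanu ∩ Zane ∩ Ines: 10:00-10:15, 12:15-12:45, 14:15-14:45.
Tara ∩ Keanu ∩ Zane ∩ Ines ∩ Mateo: 10:00-10:15, 12:15-12:45, 14:30-14:45.
Tara ∩ Keanu ∩ Zane ∩ Ines ∩ Mateo ∩ Idris: 10:00-10:15, 12:30-12:45.
No common window is at least 45 minutes long.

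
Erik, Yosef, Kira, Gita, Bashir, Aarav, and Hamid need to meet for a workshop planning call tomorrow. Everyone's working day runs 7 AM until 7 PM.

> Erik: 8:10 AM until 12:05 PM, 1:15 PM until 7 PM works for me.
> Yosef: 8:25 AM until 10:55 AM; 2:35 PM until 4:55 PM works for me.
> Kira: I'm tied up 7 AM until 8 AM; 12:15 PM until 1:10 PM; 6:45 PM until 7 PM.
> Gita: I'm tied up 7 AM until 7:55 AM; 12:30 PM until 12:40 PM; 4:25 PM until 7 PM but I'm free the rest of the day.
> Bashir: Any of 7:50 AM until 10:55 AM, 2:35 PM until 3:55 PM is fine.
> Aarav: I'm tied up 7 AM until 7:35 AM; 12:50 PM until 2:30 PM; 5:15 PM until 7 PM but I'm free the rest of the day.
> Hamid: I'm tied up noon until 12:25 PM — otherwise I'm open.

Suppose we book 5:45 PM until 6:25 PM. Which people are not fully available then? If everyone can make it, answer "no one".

Erik free: 08:10-12:05, 13:15-19:00.
Yosef free: 08:25-10:55, 14:35-16:55.
Kira free: 08:00-12:15, 13:10-18:45 (invert busy blocks within the working day).
Gita free: 07:55-12:30, 12:40-16:25 (invert busy blocks within the working day).
Bashir free: 07:50-10:55, 14:35-15:55.
Aarav free: 07:35-12:50, 14:30-17:15 (invert busy blocks within the working day).
Hamid free: 07:00-12:00, 12:25-19:00 (invert busy blocks within the working day).
Erik: free for 17:45-18:25. Yosef: not fully free for 17:45-18:25. Kira: free for 17:45-18:25. Gita: not fully free for 17:45-18:25. Bashir: not fully free for 17:45-18:25. Aarav: not fully free for 17:45-18:25. Hamid: free for 17:45-18:25.

Aarav, Bashir, Gita, Yosef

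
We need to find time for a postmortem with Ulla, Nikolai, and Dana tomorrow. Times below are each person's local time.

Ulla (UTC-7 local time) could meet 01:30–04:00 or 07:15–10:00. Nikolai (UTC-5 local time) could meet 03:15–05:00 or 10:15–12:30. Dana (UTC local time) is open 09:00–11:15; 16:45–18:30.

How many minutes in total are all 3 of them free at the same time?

75

Ulla in UTC: 08:30-11:00, 14:15-17:00 (add 7h to convert from UTC-7).
Nikolai in UTC: 08:15-10:00, 15:15-17:30 (add 5h to convert from UTC-5).
Dana in UTC: 09:00-11:15, 16:45-18:30.
Ulla ∩ Nikolai: 08:30-10:00, 15:15-17:00.
Ulla ∩ Nikolai ∩ Dana: 09:00-10:00, 16:45-17:00.
So the common availability across everyone is 09:00-10:00, 16:45-17:00.
Summing the common windows: 60 + 15 = 75 minutes.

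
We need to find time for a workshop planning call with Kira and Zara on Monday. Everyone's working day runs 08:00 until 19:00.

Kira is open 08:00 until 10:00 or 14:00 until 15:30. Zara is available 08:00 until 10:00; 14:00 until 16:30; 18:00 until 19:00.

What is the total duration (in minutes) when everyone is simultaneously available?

Kira ∩ Zara: 08:00-10:00, 14:00-15:30.
Summing the common windows: 120 + 90 = 210 minutes.

210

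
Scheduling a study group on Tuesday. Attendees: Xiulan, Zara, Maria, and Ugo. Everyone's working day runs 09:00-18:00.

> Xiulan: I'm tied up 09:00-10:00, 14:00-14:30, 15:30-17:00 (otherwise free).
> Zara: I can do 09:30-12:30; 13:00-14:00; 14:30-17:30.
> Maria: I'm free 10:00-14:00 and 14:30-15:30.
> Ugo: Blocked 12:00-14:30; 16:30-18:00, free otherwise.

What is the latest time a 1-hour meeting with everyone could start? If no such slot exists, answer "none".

14:30

Xiulan free: 10:00-14:00, 14:30-15:30, 17:00-18:00 (invert busy blocks within the working day).
Zara free: 09:30-12:30, 13:00-14:00, 14:30-17:30.
Maria free: 10:00-14:00, 14:30-15:30.
Ugo free: 09:00-12:00, 14:30-16:30 (invert busy blocks within the working day).
Xiulan ∩ Zara: 10:00-12:30, 13:00-14:00, 14:30-15:30, 17:00-17:30.
Xiulan ∩ Zara ∩ Maria: 10:00-12:30, 13:00-14:00, 14:30-15:30.
Xiulan ∩ Zara ∩ Maria ∩ Ugo: 10:00-12:00, 14:30-15:30.
The last common window of at least 60 minutes is 14:30-15:30; a 60-minute meeting can start as late as 14:30 and still end by 15:30.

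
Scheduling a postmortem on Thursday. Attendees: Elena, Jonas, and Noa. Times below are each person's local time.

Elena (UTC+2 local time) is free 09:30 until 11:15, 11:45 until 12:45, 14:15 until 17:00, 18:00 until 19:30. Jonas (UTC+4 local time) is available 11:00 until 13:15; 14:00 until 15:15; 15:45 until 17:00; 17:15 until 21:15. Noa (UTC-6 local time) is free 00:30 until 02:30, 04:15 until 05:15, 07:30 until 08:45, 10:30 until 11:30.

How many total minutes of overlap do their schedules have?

Elena in UTC: 07:30-09:15, 09:45-10:45, 12:15-15:00, 16:00-17:30 (subtract 2h to convert from UTC+2).
Jonas in UTC: 07:00-09:15, 10:00-11:15, 11:45-13:00, 13:15-17:15 (subtract 4h to convert from UTC+4).
Noa in UTC: 06:30-08:30, 10:15-11:15, 13:30-14:45, 16:30-17:30 (add 6h to convert from UTC-6).
Elena ∩ Jonas: 07:30-09:15, 10:00-10:45, 12:15-13:00, 13:15-15:00, 16:00-17:15.
Elena ∩ Jonas ∩ Noa: 07:30-08:30, 10:15-10:45, 13:30-14:45, 16:30-17:15.
Summing the common windows: 60 + 30 + 75 + 45 = 210 minutes.

210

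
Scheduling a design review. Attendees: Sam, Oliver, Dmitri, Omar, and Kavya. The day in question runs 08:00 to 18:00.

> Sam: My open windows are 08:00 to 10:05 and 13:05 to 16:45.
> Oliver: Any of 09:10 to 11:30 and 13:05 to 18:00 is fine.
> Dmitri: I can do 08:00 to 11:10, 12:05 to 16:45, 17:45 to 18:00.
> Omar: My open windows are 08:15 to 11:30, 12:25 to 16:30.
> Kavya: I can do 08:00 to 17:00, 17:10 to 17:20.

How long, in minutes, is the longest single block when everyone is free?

Sam ∩ Oliver: 09:10-10:05, 13:05-16:45.
Sam ∩ Oliver ∩ Dmitri: 09:10-10:05, 13:05-16:45.
Sam ∩ Oliver ∩ Dmitri ∩ Omar: 09:10-10:05, 13:05-16:30.
Sam ∩ Oliver ∩ Dmitri ∩ Omar ∩ Kavya: 09:10-10:05, 13:05-16:30.
Those are the intersection windows.
The longest is 13:05-16:30 at 205 minutes.

205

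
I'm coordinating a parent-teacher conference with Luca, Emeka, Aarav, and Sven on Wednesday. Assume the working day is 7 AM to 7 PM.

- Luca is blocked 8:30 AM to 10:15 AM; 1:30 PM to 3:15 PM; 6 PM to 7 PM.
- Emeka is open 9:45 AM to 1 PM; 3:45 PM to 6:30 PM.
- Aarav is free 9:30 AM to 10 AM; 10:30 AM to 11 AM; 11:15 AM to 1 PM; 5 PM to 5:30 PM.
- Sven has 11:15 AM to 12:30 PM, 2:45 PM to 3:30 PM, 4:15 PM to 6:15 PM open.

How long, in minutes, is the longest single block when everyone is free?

75

Luca free: 07:00-08:30, 10:15-13:30, 15:15-18:00 (invert busy blocks within the working day).
Emeka free: 09:45-13:00, 15:45-18:30.
Aarav free: 09:30-10:00, 10:30-11:00, 11:15-13:00, 17:00-17:30.
Sven free: 11:15-12:30, 14:45-15:30, 16:15-18:15.
Luca ∩ Emeka: 10:15-13:00, 15:45-18:00.
Luca ∩ Emeka ∩ Aarav: 10:30-11:00, 11:15-13:00, 17:00-17:30.
Luca ∩ Emeka ∩ Aarav ∩ Sven: 11:15-12:30, 17:00-17:30.
The longest is 11:15-12:30 at 75 minutes.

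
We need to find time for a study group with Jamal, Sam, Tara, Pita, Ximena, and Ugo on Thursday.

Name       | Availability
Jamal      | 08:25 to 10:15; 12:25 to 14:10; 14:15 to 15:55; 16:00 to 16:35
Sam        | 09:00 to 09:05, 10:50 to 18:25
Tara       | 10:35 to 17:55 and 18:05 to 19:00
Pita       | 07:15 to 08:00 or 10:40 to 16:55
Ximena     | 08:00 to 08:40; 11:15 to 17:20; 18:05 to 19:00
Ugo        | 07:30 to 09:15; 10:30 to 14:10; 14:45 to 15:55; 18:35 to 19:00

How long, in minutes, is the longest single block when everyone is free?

Jamal ∩ Sam: 09:00-09:05, 12:25-14:10, 14:15-15:55, 16:00-16:35.
Jamal ∩ Sam ∩ Tara: 12:25-14:10, 14:15-15:55, 16:00-16:35.
Jamal ∩ Sam ∩ Tara ∩ Pita: 12:25-14:10, 14:15-15:55, 16:00-16:35.
Jamal ∩ Sam ∩ Tara ∩ Pita ∩ Ximena: 12:25-14:10, 14:15-15:55, 16:00-16:35.
Jamal ∩ Sam ∩ Tara ∩ Pita ∩ Ximena ∩ Ugo: 12:25-14:10, 14:45-15:55.
The longest is 12:25-14:10 at 105 minutes.

105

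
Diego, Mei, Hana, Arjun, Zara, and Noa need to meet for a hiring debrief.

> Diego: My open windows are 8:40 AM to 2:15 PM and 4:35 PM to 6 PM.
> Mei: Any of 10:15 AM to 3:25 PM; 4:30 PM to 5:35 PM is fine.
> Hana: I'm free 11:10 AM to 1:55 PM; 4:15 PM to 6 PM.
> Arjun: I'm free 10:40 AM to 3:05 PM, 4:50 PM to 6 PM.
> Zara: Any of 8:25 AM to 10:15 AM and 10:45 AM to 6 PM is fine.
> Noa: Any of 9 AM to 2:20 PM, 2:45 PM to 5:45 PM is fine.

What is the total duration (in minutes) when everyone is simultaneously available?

Diego ∩ Mei: 10:15-14:15, 16:35-17:35.
Diego ∩ Mei ∩ Hana: 11:10-13:55, 16:35-17:35.
Diego ∩ Mei ∩ Hana ∩ Arjun: 11:10-13:55, 16:50-17:35.
Diego ∩ Mei ∩ Hana ∩ Arjun ∩ Zara: 11:10-13:55, 16:50-17:35.
Diego ∩ Mei ∩ Hana ∩ Arjun ∩ Zara ∩ Noa: 11:10-13:55, 16:50-17:35.
Summing the common windows: 165 + 45 = 210 minutes.

210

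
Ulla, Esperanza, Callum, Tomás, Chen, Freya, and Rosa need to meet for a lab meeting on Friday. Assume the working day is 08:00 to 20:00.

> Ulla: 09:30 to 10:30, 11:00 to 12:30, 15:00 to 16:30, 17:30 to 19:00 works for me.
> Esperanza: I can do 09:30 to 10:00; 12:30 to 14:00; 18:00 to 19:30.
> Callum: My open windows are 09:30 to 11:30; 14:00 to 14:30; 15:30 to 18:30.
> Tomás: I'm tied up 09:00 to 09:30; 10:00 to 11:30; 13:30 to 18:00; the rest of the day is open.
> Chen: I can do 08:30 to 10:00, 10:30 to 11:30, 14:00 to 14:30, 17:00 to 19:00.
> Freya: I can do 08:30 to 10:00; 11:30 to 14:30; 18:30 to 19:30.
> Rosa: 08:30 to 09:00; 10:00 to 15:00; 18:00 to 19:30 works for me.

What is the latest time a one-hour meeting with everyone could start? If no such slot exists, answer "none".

none

Ulla free: 09:30-10:30, 11:00-12:30, 15:00-16:30, 17:30-19:00.
Esperanza free: 09:30-10:00, 12:30-14:00, 18:00-19:30.
Callum free: 09:30-11:30, 14:00-14:30, 15:30-18:30.
Tomás free: 08:00-09:00, 09:30-10:00, 11:30-13:30, 18:00-20:00 (invert busy blocks within the working day).
Chen free: 08:30-10:00, 10:30-11:30, 14:00-14:30, 17:00-19:00.
Freya free: 08:30-10:00, 11:30-14:30, 18:30-19:30.
Rosa free: 08:30-09:00, 10:00-15:00, 18:00-19:30.
Ulla ∩ Esperanza: 09:30-10:00, 18:00-19:00.
Ulla ∩ Esperanza ∩ Callum: 09:30-10:00, 18:00-18:30.
Ulla ∩ Esperanza ∩ Callum ∩ Tomás: 09:30-10:00, 18:00-18:30.
Ulla ∩ Esperanza ∩ Callum ∩ Tomás ∩ Chen: 09:30-10:00, 18:00-18:30.
Ulla ∩ Esperanza ∩ Callum ∩ Tomás ∩ Chen ∩ Freya: 09:30-10:00.
Ulla ∩ Esperanza ∩ Callum ∩ Tomás ∩ Chen ∩ Freya ∩ Rosa: ∅.
There is no time when everyone is free.
No common window is at least 60 minutes long.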